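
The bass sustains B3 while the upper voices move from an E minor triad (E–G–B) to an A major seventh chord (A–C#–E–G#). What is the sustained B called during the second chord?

Pedal tone (pedal point).

The harmony at that moment is A major seventh chord (A, C#, E, G#); B3 is not a chord tone.
It is held over (the same pitch as the preceding B3) and then sustained as the same pitch into the next harmony.
Sustained through a change of harmony — a pedal tone.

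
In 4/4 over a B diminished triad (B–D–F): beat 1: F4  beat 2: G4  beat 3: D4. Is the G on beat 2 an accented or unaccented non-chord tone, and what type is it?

Unaccented escape tone.

The harmony at that moment is B diminished triad (B, D, F); G4 is not a chord tone.
It is approached by step up from F4 and left by leap down to D4.
Step in, leap out — an escape tone.
It falls on a weak beat, so it is unaccented.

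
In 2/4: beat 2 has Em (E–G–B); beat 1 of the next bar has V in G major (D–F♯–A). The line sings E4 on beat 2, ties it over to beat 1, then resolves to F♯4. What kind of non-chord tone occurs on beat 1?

The harmony at that moment is D major triad (D, F♯, A); E4 is not a chord tone.
It is held over (the same pitch as the preceding E4) and left by step up to F♯4.
Held over from the previous chord and resolving up by step — a retardation.

Retardation.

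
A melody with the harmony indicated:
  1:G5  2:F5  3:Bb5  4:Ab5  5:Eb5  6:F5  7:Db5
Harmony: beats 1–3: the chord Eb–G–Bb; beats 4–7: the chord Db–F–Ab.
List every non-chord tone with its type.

The harmony at that moment is Eb major triad (Eb, G, Bb); F5 is not a chord tone.
It is approached by step down from G5 and left by leap up to Bb5.
Step in, leap out — an escape tone.
The harmony at that moment is Db major triad (Db, F, Ab); Eb5 is not a chord tone.
It is approached by leap down from Ab5 and left by step up to F5.
Leap in, step out — an appoggiatura.

F5 (beat 2) — escape tone; Eb5 (beat 5) — appoggiatura.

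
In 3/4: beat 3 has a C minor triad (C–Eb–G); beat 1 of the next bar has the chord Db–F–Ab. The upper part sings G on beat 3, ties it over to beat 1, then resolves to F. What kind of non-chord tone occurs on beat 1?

The harmony at that moment is Db major triad (Db, F, Ab); G is not a chord tone.
It is held over (the same pitch as the preceding G) and left by step down to F.
Held over from the previous chord and resolving down by step — a suspension.

Suspension.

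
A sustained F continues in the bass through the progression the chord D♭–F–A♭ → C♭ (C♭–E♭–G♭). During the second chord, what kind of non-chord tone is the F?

Pedal tone (pedal point).

The harmony at that moment is C♭ major triad (C♭, E♭, G♭); F is not a chord tone.
It is held over (the same pitch as the preceding F) and then sustained as the same pitch into the next harmony.
Sustained through a change of harmony — a pedal tone.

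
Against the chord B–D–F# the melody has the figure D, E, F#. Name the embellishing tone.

The harmony at that moment is B minor triad (B, D, F#); E is not a chord tone.
It is approached by step up from D and left by step up to F#.
Step in, step out in the same direction — a passing tone.

E is a passing tone.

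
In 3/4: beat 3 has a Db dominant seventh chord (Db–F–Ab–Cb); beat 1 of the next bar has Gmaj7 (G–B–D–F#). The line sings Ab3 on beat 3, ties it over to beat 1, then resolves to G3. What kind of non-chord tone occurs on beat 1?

Suspension.

The harmony at that moment is G major seventh chord (G, B, D, F#); Ab3 is not a chord tone.
It is held over (the same pitch as the preceding Ab3) and left by step down to G3.
Held over from the previous chord and resolving down by step — a suspension.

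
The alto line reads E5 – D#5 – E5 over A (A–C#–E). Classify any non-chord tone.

The harmony at that moment is A major triad (A, C#, E); D#5 is not a chord tone.
It is approached by step down from E5 and left by step up to E5.
Step away and step back to the same note — a neighbor tone (lower neighbor).

D#5 is a neighbor tone.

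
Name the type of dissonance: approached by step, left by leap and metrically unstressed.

Escape tone.

Approach: by step. Departure: by leap. Metric position: weak.
Step in, leap out, from a weak position — an escape tone (échappée). (It is the mirror image of the appoggiatura, which leaps in and steps out on a strong beat.)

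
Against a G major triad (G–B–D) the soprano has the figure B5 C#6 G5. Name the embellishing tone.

The harmony at that moment is G major triad (G, B, D); C#6 is not a chord tone.
It is approached by step up from B5 and left by leap down to G5.
Step in, leap out — an escape tone.

C#6 is an escape tone.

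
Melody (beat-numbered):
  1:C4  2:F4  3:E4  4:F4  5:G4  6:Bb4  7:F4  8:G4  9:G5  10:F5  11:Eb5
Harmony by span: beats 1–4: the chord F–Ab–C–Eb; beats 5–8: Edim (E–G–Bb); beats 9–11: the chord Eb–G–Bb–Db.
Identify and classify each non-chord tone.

E4 (beat 3) — neighbor tone; F4 (beat 7) — appoggiatura; F5 (beat 10) — passing tone.

The harmony at that moment is F minor seventh chord (F, Ab, C, Eb); E4 is not a chord tone.
It is approached by step down from F4 and left by step up to F4.
Step away and step back to the same note — a neighbor tone (lower neighbor).
The harmony at that moment is E diminished triad (E, G, Bb); F4 is not a chord tone.
It is approached by leap down from Bb4 and left by step up to G4.
Leap in, step out — an appoggiatura.
The harmony at that moment is Eb dominant seventh chord (Eb, G, Bb, Db); F5 is not a chord tone.
It is approached by step down from G5 and left by step down to Eb5.
Step in, step out in the same direction — a passing tone.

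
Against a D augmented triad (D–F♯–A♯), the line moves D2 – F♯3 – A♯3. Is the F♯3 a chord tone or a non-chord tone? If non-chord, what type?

Chord tone (the third of D augmented triad).

D augmented triad contains D, F♯, A♯; F♯ is the third, so it is a chord tone.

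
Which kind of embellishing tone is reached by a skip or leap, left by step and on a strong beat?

Approach: by leap. Departure: by step. Metric position: strong.
Leap in, step out, in a metrically strong position — an appoggiatura. (It is the mirror image of the escape tone, which steps in and leaps out from a weak position.)

Appoggiatura.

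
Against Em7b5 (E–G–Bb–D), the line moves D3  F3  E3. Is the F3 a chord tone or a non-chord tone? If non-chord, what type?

The harmony at that moment is E half-diminished seventh chord (E, G, Bb, D); F3 is not a chord tone.
It is approached by leap up from D3 and left by step down to E3.
Leap in, step out — an appoggiatura.

Non-chord tone — an appoggiatura.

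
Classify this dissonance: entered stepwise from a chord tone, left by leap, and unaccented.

Approach: by step. Departure: by leap. Metric position: weak.
Step in, leap out, from a weak position — an escape tone (échappée). (It is the mirror image of the appoggiatura, which leaps in and steps out on a strong beat.)

Escape tone.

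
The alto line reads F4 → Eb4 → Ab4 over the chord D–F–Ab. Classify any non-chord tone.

The harmony at that moment is D diminished triad (D, F, Ab); Eb4 is not a chord tone.
It is approached by step down from F4 and left by leap up to Ab4.
Step in, leap out — an escape tone.

Eb4 is an escape tone.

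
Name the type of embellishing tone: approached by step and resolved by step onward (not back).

Passing tone.

Approach: by step. Departure: by step, continuing in the same direction.
Stepwise on both sides with no change of direction means the note fills in the space between two different chord tones — a passing tone. (Had it turned back to its starting note it would be a neighbor tone instead.)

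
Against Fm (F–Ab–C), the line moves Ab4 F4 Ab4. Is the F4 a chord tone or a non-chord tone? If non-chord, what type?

F minor triad contains F, Ab, C; F is the root, so it is a chord tone.

Chord tone (the root of F minor triad).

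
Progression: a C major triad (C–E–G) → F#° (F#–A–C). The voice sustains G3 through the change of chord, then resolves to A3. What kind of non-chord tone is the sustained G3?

G3 is a retardation.

The harmony at that moment is F# diminished triad (F#, A, C); G3 is not a chord tone.
It is held over (the same pitch as the preceding G3) and left by step up to A3.
Held over from the previous chord and resolving up by step — a retardation.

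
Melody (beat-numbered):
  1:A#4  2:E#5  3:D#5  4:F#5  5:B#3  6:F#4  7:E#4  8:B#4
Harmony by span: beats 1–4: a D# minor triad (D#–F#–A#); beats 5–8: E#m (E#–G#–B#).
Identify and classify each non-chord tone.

The harmony at that moment is D# minor triad (D#, F#, A#); E#5 is not a chord tone.
It is approached by leap up from A#4 and left by step down to D#5.
Leap in, step out — an appoggiatura.
The harmony at that moment is E# minor triad (E#, G#, B#); F#4 is not a chord tone.
It is approached by leap up from B#3 and left by step down to E#4.
Leap in, step out — an appoggiatura.

E#5 (beat 2) — appoggiatura; F#4 (beat 6) — appoggiatura.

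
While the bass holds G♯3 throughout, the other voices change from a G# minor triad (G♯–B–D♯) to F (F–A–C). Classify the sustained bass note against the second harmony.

The harmony at that moment is F major triad (F, A, C); G♯3 is not a chord tone.
It is held over (the same pitch as the preceding G♯3) and then sustained as the same pitch into the next harmony.
Sustained through a change of harmony — a pedal tone.

Pedal tone (pedal point).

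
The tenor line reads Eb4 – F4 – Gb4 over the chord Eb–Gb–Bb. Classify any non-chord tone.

The harmony at that moment is Eb minor triad (Eb, Gb, Bb); F4 is not a chord tone.
It is approached by step up from Eb4 and left by step up to Gb4.
Step in, step out in the same direction — a passing tone.

F4 is a passing tone.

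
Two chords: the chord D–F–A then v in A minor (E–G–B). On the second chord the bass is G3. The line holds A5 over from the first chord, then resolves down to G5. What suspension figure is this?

At the second chord the bass is G3. The suspended A5 lies a ninth above the bass; after resolving down by step to G5, the interval above the bass becomes an octave.
Suspension figures are named by those two intervals: 9–8.

9–8 suspension.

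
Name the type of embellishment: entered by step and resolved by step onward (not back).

Passing tone.

Approach: by step. Departure: by step, continuing in the same direction.
Stepwise on both sides with no change of direction means the note fills in the space between two different chord tones — a passing tone. (Had it turned back to its starting note it would be a neighbor tone instead.)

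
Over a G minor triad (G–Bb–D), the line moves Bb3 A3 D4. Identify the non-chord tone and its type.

The harmony at that moment is G minor triad (G, Bb, D); A3 is not a chord tone.
It is approached by step down from Bb3 and left by leap up to D4.
Step in, leap out — an escape tone.

A3 is an escape tone.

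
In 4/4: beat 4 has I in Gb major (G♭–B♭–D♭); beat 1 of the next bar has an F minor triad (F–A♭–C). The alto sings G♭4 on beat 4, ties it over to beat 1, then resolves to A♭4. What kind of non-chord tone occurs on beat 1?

The harmony at that moment is F minor triad (F, A♭, C); G♭4 is not a chord tone.
It is held over (the same pitch as the preceding G♭4) and left by step up to A♭4.
Held over from the previous chord and resolving up by step — a retardation.

Retardation.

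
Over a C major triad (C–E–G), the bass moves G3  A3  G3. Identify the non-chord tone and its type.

The harmony at that moment is C major triad (C, E, G); A3 is not a chord tone.
It is approached by step up from G3 and left by step down to G3.
Step away and step back to the same note — a neighbor tone (upper neighbor).

A3 is a neighbor tone.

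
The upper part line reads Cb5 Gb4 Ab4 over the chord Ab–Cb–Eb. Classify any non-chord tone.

The harmony at that moment is Ab minor triad (Ab, Cb, Eb); Gb4 is not a chord tone.
It is approached by leap down from Cb5 and left by step up to Ab4.
Leap in, step out — an appoggiatura.

Gb4 is an appoggiatura.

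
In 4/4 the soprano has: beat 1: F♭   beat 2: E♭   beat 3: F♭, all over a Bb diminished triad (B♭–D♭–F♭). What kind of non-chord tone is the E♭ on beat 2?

The harmony at that moment is B♭ diminished triad (B♭, D♭, F♭); E♭ is not a chord tone.
It is approached by step down from F♭ and left by step up to F♭.
Step away and step back to the same note — a neighbor tone (lower neighbor).

Lower neighbor tone.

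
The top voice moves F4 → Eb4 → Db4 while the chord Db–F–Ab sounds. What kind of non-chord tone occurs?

Eb4 is a passing tone.

The harmony at that moment is Db major triad (Db, F, Ab); Eb4 is not a chord tone.
It is approached by step down from F4 and left by step down to Db4.
Step in, step out in the same direction — a passing tone.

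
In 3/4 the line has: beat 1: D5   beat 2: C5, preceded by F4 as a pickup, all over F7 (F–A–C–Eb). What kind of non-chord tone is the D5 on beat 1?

The harmony at that moment is F dominant seventh chord (F, A, C, Eb); D5 is not a chord tone.
It is approached by leap up from F4 and left by step down to C5.
Leap in, step out, metrically accented — an appoggiatura.

Appoggiatura.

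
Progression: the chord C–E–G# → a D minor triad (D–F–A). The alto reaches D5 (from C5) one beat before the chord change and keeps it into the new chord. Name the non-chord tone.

D5 is an anticipation.

The harmony at that moment is C augmented triad (C, E, G#); D5 is not a chord tone.
It is approached by step up from C5 and then sustained as the same pitch into the next harmony.
Arriving early and becoming a chord tone when the harmony changes — an anticipation.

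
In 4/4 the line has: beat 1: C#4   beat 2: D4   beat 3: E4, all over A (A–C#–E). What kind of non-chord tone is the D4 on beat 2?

Passing tone.

The harmony at that moment is A major triad (A, C#, E); D4 is not a chord tone.
It is approached by step up from C#4 and left by step up to E4.
Step in, step out in the same direction — a passing tone.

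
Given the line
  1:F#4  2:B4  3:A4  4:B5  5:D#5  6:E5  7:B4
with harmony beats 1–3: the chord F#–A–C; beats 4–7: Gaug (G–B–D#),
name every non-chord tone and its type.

B4 (beat 2) — appoggiatura; E5 (beat 6) — escape tone.

The harmony at that moment is F# diminished triad (F#, A, C); B4 is not a chord tone.
It is approached by leap up from F#4 and left by step down to A4.
Leap in, step out — an appoggiatura.
The harmony at that moment is G augmented triad (G, B, D#); E5 is not a chord tone.
It is approached by step up from D#5 and left by leap down to B4.
Step in, leap out — an escape tone.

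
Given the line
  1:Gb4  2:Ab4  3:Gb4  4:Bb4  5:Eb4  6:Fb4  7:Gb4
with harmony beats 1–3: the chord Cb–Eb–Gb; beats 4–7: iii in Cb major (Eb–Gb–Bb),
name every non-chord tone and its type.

The harmony at that moment is Cb major triad (Cb, Eb, Gb); Ab4 is not a chord tone.
It is approached by step up from Gb4 and left by step down to Gb4.
Step away and step back to the same note — a neighbor tone (upper neighbor).
The harmony at that moment is Eb minor triad (Eb, Gb, Bb); Fb4 is not a chord tone.
It is approached by step up from Eb4 and left by step up to Gb4.
Step in, step out in the same direction — a passing tone.

Ab4 (beat 2) — neighbor tone; Fb4 (beat 6) — passing tone.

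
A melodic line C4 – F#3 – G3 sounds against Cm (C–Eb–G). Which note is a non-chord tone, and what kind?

F#3 is an appoggiatura.

The harmony at that moment is C minor triad (C, Eb, G); F#3 is not a chord tone.
It is approached by leap down from C4 and left by step up to G3.
Leap in, step out — an appoggiatura.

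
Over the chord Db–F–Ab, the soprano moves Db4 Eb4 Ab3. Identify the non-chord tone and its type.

Eb4 is an escape tone.

The harmony at that moment is Db major triad (Db, F, Ab); Eb4 is not a chord tone.
It is approached by step up from Db4 and left by leap down to Ab3.
Step in, leap out — an escape tone.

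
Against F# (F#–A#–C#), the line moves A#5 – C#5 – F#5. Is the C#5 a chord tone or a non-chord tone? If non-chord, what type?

Chord tone (the fifth of F# major triad).

F# major triad contains F#, A#, C#; C# is the fifth, so it is a chord tone.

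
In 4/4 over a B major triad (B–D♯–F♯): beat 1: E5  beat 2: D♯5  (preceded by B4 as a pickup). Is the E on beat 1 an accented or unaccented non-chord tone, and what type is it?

Accented appoggiatura.

The harmony at that moment is B major triad (B, D♯, F♯); E5 is not a chord tone.
It is approached by leap up from B4 and left by step down to D♯5.
Leap in, step out — an appoggiatura.
It falls on the downbeat, so it is accented.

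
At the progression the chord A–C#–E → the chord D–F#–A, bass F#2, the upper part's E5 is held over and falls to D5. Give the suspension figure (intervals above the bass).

At the second chord the bass is F#2. The suspended E5 lies a seventh above the bass; after resolving down by step to D5, the interval above the bass becomes a sixth.
Suspension figures are named by those two intervals: 7–6.

7–6 suspension.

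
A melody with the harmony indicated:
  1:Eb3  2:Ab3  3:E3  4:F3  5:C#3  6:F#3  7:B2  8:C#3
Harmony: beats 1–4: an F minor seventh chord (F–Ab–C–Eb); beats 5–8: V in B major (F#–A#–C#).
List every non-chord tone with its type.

E3 (beat 3) — appoggiatura; B2 (beat 7) — appoggiatura.

The harmony at that moment is F minor seventh chord (F, Ab, C, Eb); E3 is not a chord tone.
It is approached by leap down from Ab3 and left by step up to F3.
Leap in, step out — an appoggiatura.
The harmony at that moment is F# major triad (F#, A#, C#); B2 is not a chord tone.
It is approached by leap down from F#3 and left by step up to C#3.
Leap in, step out — an appoggiatura.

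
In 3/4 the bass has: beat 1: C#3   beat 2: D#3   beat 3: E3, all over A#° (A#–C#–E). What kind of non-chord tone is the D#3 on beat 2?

Passing tone.

The harmony at that moment is A# diminished triad (A#, C#, E); D#3 is not a chord tone.
It is approached by step up from C#3 and left by step up to E3.
Step in, step out in the same direction — a passing tone.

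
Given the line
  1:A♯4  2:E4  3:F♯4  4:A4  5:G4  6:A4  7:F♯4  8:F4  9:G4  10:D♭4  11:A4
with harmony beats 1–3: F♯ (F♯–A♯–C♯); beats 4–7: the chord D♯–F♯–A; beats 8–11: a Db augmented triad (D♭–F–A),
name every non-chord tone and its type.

The harmony at that moment is F♯ major triad (F♯, A♯, C♯); E4 is not a chord tone.
It is approached by leap down from A♯4 and left by step up to F♯4.
Leap in, step out — an appoggiatura.
The harmony at that moment is D♯ diminished triad (D♯, F♯, A); G4 is not a chord tone.
It is approached by step down from A4 and left by step up to A4.
Step away and step back to the same note — a neighbor tone (lower neighbor).
The harmony at that moment is D♭ augmented triad (D♭, F, A); G4 is not a chord tone.
It is approached by step up from F4 and left by leap down to D♭4.
Step in, leap out — an escape tone.

E4 (beat 2) — appoggiatura; G4 (beat 5) — neighbor tone; G4 (beat 9) — escape tone.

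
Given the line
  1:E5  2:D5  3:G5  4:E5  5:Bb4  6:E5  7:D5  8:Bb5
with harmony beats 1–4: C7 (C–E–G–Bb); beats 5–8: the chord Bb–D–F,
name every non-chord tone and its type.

D5 (beat 2) — escape tone; E5 (beat 6) — appoggiatura.

The harmony at that moment is C dominant seventh chord (C, E, G, Bb); D5 is not a chord tone.
It is approached by step down from E5 and left by leap up to G5.
Step in, leap out — an escape tone.
The harmony at that moment is Bb major triad (Bb, D, F); E5 is not a chord tone.
It is approached by leap up from Bb4 and left by step down to D5.
Leap in, step out — an appoggiatura.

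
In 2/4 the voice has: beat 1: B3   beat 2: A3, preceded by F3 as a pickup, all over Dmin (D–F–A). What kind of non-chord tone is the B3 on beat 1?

Appoggiatura.

The harmony at that moment is D minor triad (D, F, A); B3 is not a chord tone.
It is approached by leap up from F3 and left by step down to A3.
Leap in, step out, metrically accented — an appoggiatura.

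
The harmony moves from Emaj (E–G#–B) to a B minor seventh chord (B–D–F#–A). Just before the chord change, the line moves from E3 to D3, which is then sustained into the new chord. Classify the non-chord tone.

D3 is an anticipation.

The harmony at that moment is E major triad (E, G#, B); D3 is not a chord tone.
It is approached by step down from E3 and then sustained as the same pitch into the next harmony.
Arriving early and becoming a chord tone when the harmony changes — an anticipation.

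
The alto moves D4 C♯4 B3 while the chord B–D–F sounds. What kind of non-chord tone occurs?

C♯4 is a passing tone.

The harmony at that moment is B diminished triad (B, D, F); C♯4 is not a chord tone.
It is approached by step down from D4 and left by step down to B3.
Step in, step out in the same direction — a passing tone.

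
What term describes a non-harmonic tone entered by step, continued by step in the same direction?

Passing tone.

Approach: by step. Departure: by step, continuing in the same direction.
Stepwise on both sides with no change of direction means the note fills in the space between two different chord tones — a passing tone. (Had it turned back to its starting note it would be a neighbor tone instead.)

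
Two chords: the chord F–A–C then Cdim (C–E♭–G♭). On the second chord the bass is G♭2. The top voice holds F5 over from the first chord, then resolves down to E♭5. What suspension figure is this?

At the second chord the bass is G♭2. The suspended F5 lies a seventh above the bass; after resolving down by step to E♭5, the interval above the bass becomes a sixth.
Suspension figures are named by those two intervals: 7–6.

7–6 suspension.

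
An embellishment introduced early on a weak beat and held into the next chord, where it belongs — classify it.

Anticipation.

Approach: ahead of the chord change (typically by step), so it is dissonant against the current harmony. Departure: none — the same pitch is restated or held and is a chord tone of the new harmony.
Dissonant first, consonant once the harmony catches up: the note simply arrives early — an anticipation. (The reverse timing, consonant first and dissonant after the change, would be a suspension or retardation.)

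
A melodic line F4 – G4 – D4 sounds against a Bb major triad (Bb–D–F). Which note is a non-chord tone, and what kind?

The harmony at that moment is Bb major triad (Bb, D, F); G4 is not a chord tone.
It is approached by step up from F4 and left by leap down to D4.
Step in, leap out — an escape tone.

G4 is an escape tone.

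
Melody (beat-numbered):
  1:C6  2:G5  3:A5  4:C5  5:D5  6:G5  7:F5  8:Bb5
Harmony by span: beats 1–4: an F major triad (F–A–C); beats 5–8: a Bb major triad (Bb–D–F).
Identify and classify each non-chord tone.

G5 (beat 2) — appoggiatura; G5 (beat 6) — appoggiatura.

The harmony at that moment is F major triad (F, A, C); G5 is not a chord tone.
It is approached by leap down from C6 and left by step up to A5.
Leap in, step out — an appoggiatura.
The harmony at that moment is Bb major triad (Bb, D, F); G5 is not a chord tone.
It is approached by leap up from D5 and left by step down to F5.
Leap in, step out — an appoggiatura.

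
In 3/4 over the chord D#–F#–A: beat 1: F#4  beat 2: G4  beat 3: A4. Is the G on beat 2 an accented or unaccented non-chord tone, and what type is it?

The harmony at that moment is D# diminished triad (D#, F#, A); G4 is not a chord tone.
It is approached by step up from F#4 and left by step up to A4.
Step in, step out in the same direction — a passing tone.
It falls on a weak beat, so it is unaccented.

Unaccented passing tone.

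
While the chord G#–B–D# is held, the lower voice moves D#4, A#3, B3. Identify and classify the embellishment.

A#3 is an appoggiatura.

The harmony at that moment is G# minor triad (G#, B, D#); A#3 is not a chord tone.
It is approached by leap down from D#4 and left by step up to B3.
Leap in, step out — an appoggiatura.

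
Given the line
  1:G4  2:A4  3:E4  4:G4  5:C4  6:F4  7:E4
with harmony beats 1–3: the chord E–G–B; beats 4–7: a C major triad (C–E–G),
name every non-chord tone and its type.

A4 (beat 2) — escape tone; F4 (beat 6) — appoggiatura.

The harmony at that moment is E minor triad (E, G, B); A4 is not a chord tone.
It is approached by step up from G4 and left by leap down to E4.
Step in, leap out — an escape tone.
The harmony at that moment is C major triad (C, E, G); F4 is not a chord tone.
It is approached by leap up from C4 and left by step down to E4.
Leap in, step out — an appoggiatura.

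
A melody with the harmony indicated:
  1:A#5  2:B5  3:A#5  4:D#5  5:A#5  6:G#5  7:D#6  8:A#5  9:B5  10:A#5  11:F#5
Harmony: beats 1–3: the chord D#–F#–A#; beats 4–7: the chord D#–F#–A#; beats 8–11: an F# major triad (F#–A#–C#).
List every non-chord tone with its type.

The harmony at that moment is D# minor triad (D#, F#, A#); B5 is not a chord tone.
It is approached by step up from A#5 and left by step down to A#5.
Step away and step back to the same note — a neighbor tone (upper neighbor).
The harmony at that moment is D# minor triad (D#, F#, A#); G#5 is not a chord tone.
It is approached by step down from A#5 and left by leap up to D#6.
Step in, leap out — an escape tone.
The harmony at that moment is F# major triad (F#, A#, C#); B5 is not a chord tone.
It is approached by step up from A#5 and left by step down to A#5.
Step away and step back to the same note — a neighbor tone (upper neighbor).

B5 (beat 2) — neighbor tone; G#5 (beat 6) — escape tone; B5 (beat 9) — neighbor tone.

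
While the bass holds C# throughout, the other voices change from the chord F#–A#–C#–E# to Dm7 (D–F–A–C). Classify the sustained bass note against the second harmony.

The harmony at that moment is D minor seventh chord (D, F, A, C); C# is not a chord tone.
It is held over (the same pitch as the preceding C#) and then sustained as the same pitch into the next harmony.
Sustained through a change of harmony — a pedal tone.

Pedal tone (pedal point).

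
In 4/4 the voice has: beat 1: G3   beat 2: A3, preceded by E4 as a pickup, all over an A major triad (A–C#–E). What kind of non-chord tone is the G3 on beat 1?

The harmony at that moment is A major triad (A, C#, E); G3 is not a chord tone.
It is approached by leap down from E4 and left by step up to A3.
Leap in, step out, metrically accented — an appoggiatura.

Appoggiatura.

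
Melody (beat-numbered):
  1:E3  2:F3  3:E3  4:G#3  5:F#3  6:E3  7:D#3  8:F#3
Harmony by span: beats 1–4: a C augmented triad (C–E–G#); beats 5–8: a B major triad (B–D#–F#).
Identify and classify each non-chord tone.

The harmony at that moment is C augmented triad (C, E, G#); F3 is not a chord tone.
It is approached by step up from E3 and left by step down to E3.
Step away and step back to the same note — a neighbor tone (upper neighbor).
The harmony at that moment is B major triad (B, D#, F#); E3 is not a chord tone.
It is approached by step down from F#3 and left by step down to D#3.
Step in, step out in the same direction — a passing tone.

F3 (beat 2) — neighbor tone; E3 (beat 6) — passing tone.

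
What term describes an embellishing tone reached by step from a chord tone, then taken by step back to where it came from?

Approach: by step. Departure: by step in the opposite direction, back to the starting pitch.
Stepwise on both sides but reversing to return to the same chord tone — a neighbor tone. (Had it continued onward in the same direction it would be a passing tone instead.)

Neighbor tone.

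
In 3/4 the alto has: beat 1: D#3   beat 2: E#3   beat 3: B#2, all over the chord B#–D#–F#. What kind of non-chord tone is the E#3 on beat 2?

The harmony at that moment is B# diminished triad (B#, D#, F#); E#3 is not a chord tone.
It is approached by step up from D#3 and left by leap down to B#2.
Step in, leap out, on a weak beat — an escape tone.

Escape tone.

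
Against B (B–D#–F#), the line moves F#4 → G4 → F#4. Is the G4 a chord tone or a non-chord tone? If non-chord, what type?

The harmony at that moment is B major triad (B, D#, F#); G4 is not a chord tone.
It is approached by step up from F#4 and left by step down to F#4.
Step away and step back to the same note — a neighbor tone (upper neighbor).

Non-chord tone — a neighbor tone.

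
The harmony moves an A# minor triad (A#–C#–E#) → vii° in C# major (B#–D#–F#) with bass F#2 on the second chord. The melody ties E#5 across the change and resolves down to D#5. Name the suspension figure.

7–6 suspension.

At the second chord the bass is F#2. The suspended E#5 lies a seventh above the bass; after resolving down by step to D#5, the interval above the bass becomes a sixth.
Suspension figures are named by those two intervals: 7–6.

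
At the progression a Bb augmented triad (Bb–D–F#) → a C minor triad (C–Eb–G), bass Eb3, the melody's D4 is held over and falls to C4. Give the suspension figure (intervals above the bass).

7–6 suspension.

At the second chord the bass is Eb3. The suspended D4 lies a seventh above the bass; after resolving down by step to C4, the interval above the bass becomes a sixth.
Suspension figures are named by those two intervals: 7–6.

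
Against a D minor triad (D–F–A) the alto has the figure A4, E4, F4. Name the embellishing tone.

The harmony at that moment is D minor triad (D, F, A); E4 is not a chord tone.
It is approached by leap down from A4 and left by step up to F4.
Leap in, step out — an appoggiatura.

E4 is an appoggiatura.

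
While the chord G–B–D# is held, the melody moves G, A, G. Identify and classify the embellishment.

The harmony at that moment is G augmented triad (G, B, D#); A is not a chord tone.
It is approached by step up from G and left by step down to G.
Step away and step back to the same note — a neighbor tone (upper neighbor).

A is a neighbor tone.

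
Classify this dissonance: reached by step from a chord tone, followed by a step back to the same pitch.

Neighbor tone.

Approach: by step. Departure: by step in the opposite direction, back to the starting pitch.
Stepwise on both sides but reversing to return to the same chord tone — a neighbor tone. (Had it continued onward in the same direction it would be a passing tone instead.)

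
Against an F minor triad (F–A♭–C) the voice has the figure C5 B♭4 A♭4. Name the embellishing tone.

B♭4 is a passing tone.

The harmony at that moment is F minor triad (F, A♭, C); B♭4 is not a chord tone.
It is approached by step down from C5 and left by step down to A♭4.
Step in, step out in the same direction — a passing tone.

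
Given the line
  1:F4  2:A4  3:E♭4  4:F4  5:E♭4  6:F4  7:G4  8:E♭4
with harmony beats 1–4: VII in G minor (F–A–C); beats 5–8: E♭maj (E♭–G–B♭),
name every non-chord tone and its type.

The harmony at that moment is F major triad (F, A, C); E♭4 is not a chord tone.
It is approached by leap down from A4 and left by step up to F4.
Leap in, step out — an appoggiatura.
The harmony at that moment is E♭ major triad (E♭, G, B♭); F4 is not a chord tone.
It is approached by step up from E♭4 and left by step up to G4.
Step in, step out in the same direction — a passing tone.

E♭4 (beat 3) — appoggiatura; F4 (beat 6) — passing tone.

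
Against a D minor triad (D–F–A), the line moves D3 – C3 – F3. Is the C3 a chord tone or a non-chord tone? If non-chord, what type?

The harmony at that moment is D minor triad (D, F, A); C3 is not a chord tone.
It is approached by step down from D3 and left by leap up to F3.
Step in, leap out — an escape tone.

Non-chord tone — an escape tone.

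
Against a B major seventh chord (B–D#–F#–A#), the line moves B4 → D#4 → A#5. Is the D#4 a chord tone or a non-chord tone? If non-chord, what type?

Chord tone (the third of B major seventh chord).

B major seventh chord contains B, D#, F#, A#; D# is the third, so it is a chord tone.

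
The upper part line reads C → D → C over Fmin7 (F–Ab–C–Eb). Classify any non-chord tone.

The harmony at that moment is F minor seventh chord (F, Ab, C, Eb); D is not a chord tone.
It is approached by step up from C and left by step down to C.
Step away and step back to the same note — a neighbor tone (upper neighbor).

D is a neighbor tone.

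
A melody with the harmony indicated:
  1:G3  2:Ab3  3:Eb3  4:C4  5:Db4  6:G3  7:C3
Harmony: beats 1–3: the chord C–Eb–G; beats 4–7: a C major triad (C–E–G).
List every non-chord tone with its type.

Ab3 (beat 2) — escape tone; Db4 (beat 5) — escape tone.

The harmony at that moment is C minor triad (C, Eb, G); Ab3 is not a chord tone.
It is approached by step up from G3 and left by leap down to Eb3.
Step in, leap out — an escape tone.
The harmony at that moment is C major triad (C, E, G); Db4 is not a chord tone.
It is approached by step up from C4 and left by leap down to G3.
Step in, leap out — an escape tone.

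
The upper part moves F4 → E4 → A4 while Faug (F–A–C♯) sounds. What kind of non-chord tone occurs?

The harmony at that moment is F augmented triad (F, A, C♯); E4 is not a chord tone.
It is approached by step down from F4 and left by leap up to A4.
Step in, leap out — an escape tone.

E4 is an escape tone.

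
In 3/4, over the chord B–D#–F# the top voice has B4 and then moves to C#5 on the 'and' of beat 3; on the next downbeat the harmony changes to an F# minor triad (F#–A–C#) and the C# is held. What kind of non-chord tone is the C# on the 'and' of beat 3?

The harmony at that moment is B major triad (B, D#, F#); C#5 is not a chord tone.
It is approached by step up from B4 and then sustained as the same pitch into the next harmony.
Arriving early and becoming a chord tone when the harmony changes — an anticipation.

Anticipation.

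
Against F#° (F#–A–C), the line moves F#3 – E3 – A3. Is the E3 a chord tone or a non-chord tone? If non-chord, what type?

Non-chord tone — an escape tone.

The harmony at that moment is F# diminished triad (F#, A, C); E3 is not a chord tone.
It is approached by step down from F#3 and left by leap up to A3.
Step in, leap out — an escape tone.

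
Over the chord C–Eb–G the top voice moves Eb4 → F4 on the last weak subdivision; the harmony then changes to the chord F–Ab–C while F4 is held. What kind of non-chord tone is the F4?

F4 is an anticipation.

The harmony at that moment is C minor triad (C, Eb, G); F4 is not a chord tone.
It is approached by step up from Eb4 and then sustained as the same pitch into the next harmony.
Arriving early and becoming a chord tone when the harmony changes — an anticipation.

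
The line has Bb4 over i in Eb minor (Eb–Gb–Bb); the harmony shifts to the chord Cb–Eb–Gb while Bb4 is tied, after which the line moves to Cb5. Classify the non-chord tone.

The harmony at that moment is Cb major triad (Cb, Eb, Gb); Bb4 is not a chord tone.
It is held over (the same pitch as the preceding Bb4) and left by step up to Cb5.
Held over from the previous chord and resolving up by step — a retardation.

Bb4 is a retardation.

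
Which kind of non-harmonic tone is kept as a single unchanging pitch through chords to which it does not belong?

Approach: none. Departure: none — a single pitch is sustained while the chords change around it, passing through harmonies that do not contain it.
No melodic motion at all; the dissonance is created entirely by the moving harmonies against the stationary note — a pedal tone (pedal point).

Pedal tone.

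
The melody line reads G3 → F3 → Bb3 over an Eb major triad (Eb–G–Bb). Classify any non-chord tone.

F3 is an escape tone.

The harmony at that moment is Eb major triad (Eb, G, Bb); F3 is not a chord tone.
It is approached by step down from G3 and left by leap up to Bb3.
Step in, leap out — an escape tone.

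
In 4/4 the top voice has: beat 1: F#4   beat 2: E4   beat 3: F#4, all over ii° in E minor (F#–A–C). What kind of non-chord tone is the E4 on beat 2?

Lower neighbor tone.

The harmony at that moment is F# diminished triad (F#, A, C); E4 is not a chord tone.
It is approached by step down from F#4 and left by step up to F#4.
Step away and step back to the same note — a neighbor tone (lower neighbor).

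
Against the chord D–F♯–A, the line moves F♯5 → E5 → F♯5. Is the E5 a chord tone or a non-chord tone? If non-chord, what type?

Non-chord tone — a neighbor tone.

The harmony at that moment is D major triad (D, F♯, A); E5 is not a chord tone.
It is approached by step down from F♯5 and left by step up to F♯5.
Step away and step back to the same note — a neighbor tone (lower neighbor).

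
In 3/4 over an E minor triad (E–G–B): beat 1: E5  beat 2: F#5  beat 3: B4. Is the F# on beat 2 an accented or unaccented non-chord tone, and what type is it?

The harmony at that moment is E minor triad (E, G, B); F#5 is not a chord tone.
It is approached by step up from E5 and left by leap down to B4.
Step in, leap out — an escape tone.
It falls on a weak beat, so it is unaccented.

Unaccented escape tone.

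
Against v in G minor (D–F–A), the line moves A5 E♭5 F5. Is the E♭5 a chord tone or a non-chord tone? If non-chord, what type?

The harmony at that moment is D minor triad (D, F, A); E♭5 is not a chord tone.
It is approached by leap down from A5 and left by step up to F5.
Leap in, step out — an appoggiatura.

Non-chord tone — an appoggiatura.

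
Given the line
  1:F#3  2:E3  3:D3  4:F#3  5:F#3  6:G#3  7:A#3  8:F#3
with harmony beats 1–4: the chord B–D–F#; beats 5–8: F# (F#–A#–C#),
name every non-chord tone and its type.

The harmony at that moment is B minor triad (B, D, F#); E3 is not a chord tone.
It is approached by step down from F#3 and left by step down to D3.
Step in, step out in the same direction — a passing tone.
The harmony at that moment is F# major triad (F#, A#, C#); G#3 is not a chord tone.
It is approached by step up from F#3 and left by step up to A#3.
Step in, step out in the same direction — a passing tone.

E3 (beat 2) — passing tone; G#3 (beat 6) — passing tone.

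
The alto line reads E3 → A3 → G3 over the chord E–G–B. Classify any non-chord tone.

A3 is an appoggiatura.

The harmony at that moment is E minor triad (E, G, B); A3 is not a chord tone.
It is approached by leap up from E3 and left by step down to G3.
Leap in, step out — an appoggiatura.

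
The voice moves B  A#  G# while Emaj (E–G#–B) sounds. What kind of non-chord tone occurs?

A# is a passing tone.

The harmony at that moment is E major triad (E, G#, B); A# is not a chord tone.
It is approached by step down from B and left by step down to G#.
Step in, step out in the same direction — a passing tone.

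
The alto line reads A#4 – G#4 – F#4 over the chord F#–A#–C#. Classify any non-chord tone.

G#4 is a passing tone.

The harmony at that moment is F# major triad (F#, A#, C#); G#4 is not a chord tone.
It is approached by step down from A#4 and left by step down to F#4.
Step in, step out in the same direction — a passing tone.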